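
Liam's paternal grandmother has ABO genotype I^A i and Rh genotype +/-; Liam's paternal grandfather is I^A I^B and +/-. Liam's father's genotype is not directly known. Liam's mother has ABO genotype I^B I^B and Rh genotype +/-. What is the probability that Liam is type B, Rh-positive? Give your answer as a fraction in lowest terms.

3/8

Liam's father's ABO genotype from I^A i × I^A I^B: 1/4 I^A I^A, 1/4 I^A I^B, 1/4 I^A i, 1/4 I^B i.
Crossing each possibility with the mother I^B I^B and summing P(type B): 1/4·0 + 1/4·1/2 + 1/4·1/2 + 1/4·1 = 1/2.
Similarly for Rh via the father's Rh distribution: P(Rh+) = 3/4.
Independent loci: 1/2 × 3/4 = 3/8.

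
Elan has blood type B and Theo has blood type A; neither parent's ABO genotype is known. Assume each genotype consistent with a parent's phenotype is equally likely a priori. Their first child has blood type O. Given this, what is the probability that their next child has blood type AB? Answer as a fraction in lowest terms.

1/4

Possible genotypes: Elan ∈ {I^B I^B, I^B i}; Theo ∈ {I^A I^A, I^A i}.
Weight each parental genotype pair by prior × P(type-O child):
  I^B i × I^A i: posterior weight 1; P(next child type AB) = 1/4.
Weighted sum = 1/4.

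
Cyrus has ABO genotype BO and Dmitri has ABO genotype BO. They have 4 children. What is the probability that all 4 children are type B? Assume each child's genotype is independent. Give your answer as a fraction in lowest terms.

81/256

ABO cross BO × BO → 1/4 O, 3/4 B.
So P(type B) = 3/4 per child.
All 4 independent: (3/4)^4 = 81/256.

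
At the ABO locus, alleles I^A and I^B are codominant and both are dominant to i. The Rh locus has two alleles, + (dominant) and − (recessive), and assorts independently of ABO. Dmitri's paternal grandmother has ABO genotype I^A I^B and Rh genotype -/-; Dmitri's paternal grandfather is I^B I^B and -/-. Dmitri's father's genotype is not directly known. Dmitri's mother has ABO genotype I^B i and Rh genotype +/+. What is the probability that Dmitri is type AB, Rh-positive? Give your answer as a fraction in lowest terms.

Dmitri's father's ABO genotype from I^A I^B × I^B I^B: 1/2 I^A I^B, 1/2 I^B I^B.
Crossing each possibility with the mother I^B i and summing P(type AB): 1/2·1/4 + 1/2·0 = 1/8.
Similarly for Rh via the father's Rh distribution: P(Rh+) = 1.
Independent loci: 1/8 × 1 = 1/8.

1/8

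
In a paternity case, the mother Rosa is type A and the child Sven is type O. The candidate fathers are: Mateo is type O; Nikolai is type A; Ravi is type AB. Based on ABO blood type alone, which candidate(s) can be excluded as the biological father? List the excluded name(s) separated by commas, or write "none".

A candidate is excluded only if no genotype consistent with his phenotype could produce a type O child with a type A mother.
Ravi (type AB): no genotype consistent with that phenotype can produce a type-O child with a type-A mother.

Ravi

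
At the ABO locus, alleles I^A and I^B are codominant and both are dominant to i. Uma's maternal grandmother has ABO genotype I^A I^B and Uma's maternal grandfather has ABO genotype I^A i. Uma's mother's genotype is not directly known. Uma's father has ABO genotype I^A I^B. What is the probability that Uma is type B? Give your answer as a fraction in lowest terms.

1/4

Uma's mother's ABO genotype from I^A I^B × I^A i: 1/4 I^A I^A, 1/4 I^A I^B, 1/4 I^A i, 1/4 I^B i.
Crossing each possibility with the father I^A I^B and summing P(type B): 1/4·0 + 1/4·1/4 + 1/4·1/4 + 1/4·1/2 = 1/4.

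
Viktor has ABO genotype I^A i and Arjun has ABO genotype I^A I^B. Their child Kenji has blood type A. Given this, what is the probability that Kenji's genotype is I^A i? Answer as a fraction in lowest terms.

1/2

Cross I^A i × I^A I^B → 1/4 I^A I^A, 1/4 I^A I^B, 1/4 I^A i, 1/4 I^B i.
Type-A genotypes among offspring: I^A I^A (1/4), I^A i (1/4); total 1/2.
P(I^A i | type A) = (1/4) / (1/2) = 1/2.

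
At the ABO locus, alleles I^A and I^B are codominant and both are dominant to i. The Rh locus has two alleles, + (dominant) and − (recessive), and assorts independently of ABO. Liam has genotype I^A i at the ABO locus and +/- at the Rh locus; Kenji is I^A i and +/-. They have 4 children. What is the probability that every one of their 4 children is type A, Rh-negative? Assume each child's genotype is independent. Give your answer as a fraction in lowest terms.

ABO cross I^A i × I^A i → 1/4 O, 3/4 A.
Rh cross +/- × +/- → 3/4 Rh+, 1/4 Rh-; so P(type A, Rh-negative) = 3/4 × 1/4 = 3/16 per child.
All 4 independent: (3/16)^4 = 81/65536.

81/65536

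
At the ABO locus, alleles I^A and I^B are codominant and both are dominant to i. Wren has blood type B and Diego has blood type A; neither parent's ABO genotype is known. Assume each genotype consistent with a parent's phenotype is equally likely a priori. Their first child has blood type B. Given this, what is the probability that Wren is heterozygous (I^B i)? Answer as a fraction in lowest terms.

1/3

Possible genotypes: Wren ∈ {I^B I^B, I^B i}; Diego ∈ {I^A I^A, I^A i}.
Weight each parental genotype pair by prior × P(type-B child):
  I^B I^B × I^A i: posterior weight 2/3.
  I^B i × I^A i: posterior weight 1/3.
Sum the posterior weight over pairs where Wren is I^B i: 1/3.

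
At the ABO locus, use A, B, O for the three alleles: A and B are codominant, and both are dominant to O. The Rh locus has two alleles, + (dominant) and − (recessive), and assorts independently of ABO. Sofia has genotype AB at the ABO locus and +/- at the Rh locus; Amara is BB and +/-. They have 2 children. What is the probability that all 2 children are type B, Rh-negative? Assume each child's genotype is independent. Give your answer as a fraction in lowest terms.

1/64

ABO cross AB × BB → 1/2 B, 1/2 AB.
Rh cross +/- × +/- → 3/4 Rh+, 1/4 Rh-; so P(type B, Rh-negative) = 1/2 × 1/4 = 1/8 per child.
All 2 independent: (1/8)^2 = 1/64.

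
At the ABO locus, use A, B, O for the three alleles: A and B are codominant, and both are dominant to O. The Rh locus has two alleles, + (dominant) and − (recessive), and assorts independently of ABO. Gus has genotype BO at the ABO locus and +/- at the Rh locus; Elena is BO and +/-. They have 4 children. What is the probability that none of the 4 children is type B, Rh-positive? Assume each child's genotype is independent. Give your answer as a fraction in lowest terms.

ABO cross BO × BO → 1/4 O, 3/4 B.
Rh cross +/- × +/- → 3/4 Rh+, 1/4 Rh-; so P(type B, Rh-positive) = 3/4 × 3/4 = 9/16 per child.
P(not type B, Rh-positive) = 7/16 for one child; (7/16)^4 = 2401/65536.

2401/65536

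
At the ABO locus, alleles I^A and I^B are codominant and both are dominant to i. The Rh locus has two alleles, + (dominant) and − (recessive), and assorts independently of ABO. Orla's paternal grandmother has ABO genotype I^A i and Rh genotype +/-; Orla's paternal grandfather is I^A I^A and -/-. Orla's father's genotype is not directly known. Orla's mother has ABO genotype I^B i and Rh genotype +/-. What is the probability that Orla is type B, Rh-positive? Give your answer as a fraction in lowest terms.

5/64

Orla's father's ABO genotype from I^A i × I^A I^A: 1/2 I^A I^A, 1/2 I^A i.
Crossing each possibility with the mother I^B i and summing P(type B): 1/2·0 + 1/2·1/4 = 1/8.
Similarly for Rh via the father's Rh distribution: P(Rh+) = 5/8.
Independent loci: 1/8 × 5/8 = 5/64.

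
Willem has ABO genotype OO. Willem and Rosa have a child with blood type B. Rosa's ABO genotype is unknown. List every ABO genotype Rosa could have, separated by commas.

AB, BB, BO

For each candidate genotype of Rosa, check whether crossing it with OO can produce every observed child phenotype.
  AA → possible child types {A} ✗
  AB → possible child types {A, B} ✓
  AO → possible child types {O, A} ✗
  BB → possible child types {B} ✓
  BO → possible child types {O, B} ✓
  OO → possible child types {O} ✗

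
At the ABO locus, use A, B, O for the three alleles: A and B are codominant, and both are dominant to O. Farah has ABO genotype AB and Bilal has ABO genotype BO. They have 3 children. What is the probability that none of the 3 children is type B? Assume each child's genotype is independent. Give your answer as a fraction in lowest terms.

ABO cross AB × BO → 1/4 A, 1/2 B, 1/4 AB.
So P(type B) = 1/2 per child.
P(not type B) = 1/2 for one child; (1/2)^3 = 1/8.

1/8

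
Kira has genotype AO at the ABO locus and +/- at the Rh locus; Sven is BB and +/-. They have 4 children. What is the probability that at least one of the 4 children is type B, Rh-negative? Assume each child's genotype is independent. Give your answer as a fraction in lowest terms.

ABO cross AO × BB → 1/2 B, 1/2 AB.
Rh cross +/- × +/- → 3/4 Rh+, 1/4 Rh-; so P(type B, Rh-negative) = 1/2 × 1/4 = 1/8 per child.
P(none) = (7/8)^4 = 2401/4096; P(at least one) = 1 − 2401/4096 = 1695/4096.

1695/4096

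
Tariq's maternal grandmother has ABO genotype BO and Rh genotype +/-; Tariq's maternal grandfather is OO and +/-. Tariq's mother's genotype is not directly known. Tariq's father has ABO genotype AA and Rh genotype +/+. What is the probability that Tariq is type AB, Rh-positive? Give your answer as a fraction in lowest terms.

1/4

Tariq's mother's ABO genotype from BO × OO: 1/2 BO, 1/2 OO.
Crossing each possibility with the father AA and summing P(type AB): 1/2·1/2 + 1/2·0 = 1/4.
Similarly for Rh via the mother's Rh distribution: P(Rh+) = 1.
Independent loci: 1/4 × 1 = 1/4.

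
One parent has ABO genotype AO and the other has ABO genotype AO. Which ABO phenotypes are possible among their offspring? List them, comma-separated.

O, A

Gametes from AO × AO give offspring ABO genotypes AA, AO, OO, i.e. phenotypes O, A.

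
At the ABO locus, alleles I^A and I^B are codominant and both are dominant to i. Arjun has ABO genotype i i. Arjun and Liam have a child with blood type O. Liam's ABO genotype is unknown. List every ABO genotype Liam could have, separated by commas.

For each candidate genotype of Liam, check whether crossing it with i i can produce every observed child phenotype.
  I^A I^A → possible child types {A} ✗
  I^A I^B → possible child types {A, B} ✗
  I^A i → possible child types {O, A} ✓
  I^B I^B → possible child types {B} ✗
  I^B i → possible child types {O, B} ✓
  i i → possible child types {O} ✓

I^A i, I^B i, i i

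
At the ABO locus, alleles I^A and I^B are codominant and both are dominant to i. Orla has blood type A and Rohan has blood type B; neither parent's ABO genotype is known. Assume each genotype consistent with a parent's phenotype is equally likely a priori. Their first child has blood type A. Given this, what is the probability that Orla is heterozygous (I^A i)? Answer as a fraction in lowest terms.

1/3

Possible genotypes: Orla ∈ {I^A I^A, I^A i}; Rohan ∈ {I^B I^B, I^B i}.
Weight each parental genotype pair by prior × P(type-A child):
  I^A I^A × I^B i: posterior weight 2/3.
  I^A i × I^B i: posterior weight 1/3.
Sum the posterior weight over pairs where Orla is I^A i: 1/3.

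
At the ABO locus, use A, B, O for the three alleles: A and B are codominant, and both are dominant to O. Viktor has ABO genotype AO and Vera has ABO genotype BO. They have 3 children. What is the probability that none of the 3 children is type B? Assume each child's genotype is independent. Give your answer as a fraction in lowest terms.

27/64

ABO cross AO × BO → 1/4 O, 1/4 A, 1/4 B, 1/4 AB.
So P(type B) = 1/4 per child.
P(not type B) = 3/4 for one child; (3/4)^3 = 27/64.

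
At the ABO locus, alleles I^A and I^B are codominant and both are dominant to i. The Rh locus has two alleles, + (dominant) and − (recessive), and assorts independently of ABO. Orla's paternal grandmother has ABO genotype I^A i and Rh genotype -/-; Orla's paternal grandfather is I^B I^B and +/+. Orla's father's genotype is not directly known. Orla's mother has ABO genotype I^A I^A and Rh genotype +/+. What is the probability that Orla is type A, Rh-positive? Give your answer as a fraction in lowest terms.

Orla's father's ABO genotype from I^A i × I^B I^B: 1/2 I^A I^B, 1/2 I^B i.
Crossing each possibility with the mother I^A I^A and summing P(type A): 1/2·1/2 + 1/2·1/2 = 1/2.
Similarly for Rh via the father's Rh distribution: P(Rh+) = 1.
Independent loci: 1/2 × 1 = 1/2.

1/2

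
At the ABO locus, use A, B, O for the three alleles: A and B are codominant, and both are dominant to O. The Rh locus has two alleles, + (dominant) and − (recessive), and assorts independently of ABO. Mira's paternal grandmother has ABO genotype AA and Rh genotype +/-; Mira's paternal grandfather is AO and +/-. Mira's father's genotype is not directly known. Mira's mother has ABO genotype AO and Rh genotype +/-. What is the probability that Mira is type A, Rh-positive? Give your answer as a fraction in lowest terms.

21/32

Mira's father's ABO genotype from AA × AO: 1/2 AA, 1/2 AO.
Crossing each possibility with the mother AO and summing P(type A): 1/2·1 + 1/2·3/4 = 7/8.
Similarly for Rh via the father's Rh distribution: P(Rh+) = 3/4.
Independent loci: 7/8 × 3/4 = 21/32.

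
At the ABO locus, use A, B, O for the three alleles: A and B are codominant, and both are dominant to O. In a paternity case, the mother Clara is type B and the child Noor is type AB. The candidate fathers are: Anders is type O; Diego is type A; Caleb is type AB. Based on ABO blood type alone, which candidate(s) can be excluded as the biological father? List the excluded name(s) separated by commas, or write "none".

A candidate is excluded only if no genotype consistent with his phenotype could produce a type AB child with a type B mother.
Anders (type O): no genotype consistent with that phenotype can produce a type-AB child with a type-B mother.

Anders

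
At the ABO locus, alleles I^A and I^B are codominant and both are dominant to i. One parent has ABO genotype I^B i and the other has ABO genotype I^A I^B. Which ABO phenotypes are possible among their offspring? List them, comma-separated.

Gametes from I^B i × I^A I^B give offspring ABO genotypes I^A I^B, I^A i, I^B I^B, I^B i, i.e. phenotypes A, B, AB.

A, B, AB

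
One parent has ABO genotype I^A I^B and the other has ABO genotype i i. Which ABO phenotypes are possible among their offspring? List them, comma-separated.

A, B

Gametes from I^A I^B × i i give offspring ABO genotypes I^A i, I^B i, i.e. phenotypes A, B.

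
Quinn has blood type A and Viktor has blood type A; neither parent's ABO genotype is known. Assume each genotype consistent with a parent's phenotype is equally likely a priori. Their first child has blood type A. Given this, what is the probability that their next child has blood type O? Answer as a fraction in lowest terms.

Possible genotypes: Quinn ∈ {AA, AO}; Viktor ∈ {AA, AO}.
Weight each parental genotype pair by prior × P(type-A child):
  AA × AA: posterior weight 4/15; P(next child type O) = 0.
  AA × AO: posterior weight 4/15; P(next child type O) = 0.
  AO × AA: posterior weight 4/15; P(next child type O) = 0.
  AO × AO: posterior weight 1/5; P(next child type O) = 1/4.
Weighted sum = 1/20.

1/20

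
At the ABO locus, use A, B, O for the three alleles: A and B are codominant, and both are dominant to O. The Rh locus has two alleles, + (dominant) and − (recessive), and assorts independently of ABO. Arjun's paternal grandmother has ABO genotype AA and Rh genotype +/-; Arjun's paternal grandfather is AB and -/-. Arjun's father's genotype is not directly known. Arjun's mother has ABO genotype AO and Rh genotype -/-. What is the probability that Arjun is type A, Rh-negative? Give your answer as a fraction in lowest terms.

9/16

Arjun's father's ABO genotype from AA × AB: 1/2 AA, 1/2 AB.
Crossing each possibility with the mother AO and summing P(type A): 1/2·1 + 1/2·1/2 = 3/4.
Similarly for Rh via the father's Rh distribution: P(Rh-) = 3/4.
Independent loci: 3/4 × 3/4 = 9/16.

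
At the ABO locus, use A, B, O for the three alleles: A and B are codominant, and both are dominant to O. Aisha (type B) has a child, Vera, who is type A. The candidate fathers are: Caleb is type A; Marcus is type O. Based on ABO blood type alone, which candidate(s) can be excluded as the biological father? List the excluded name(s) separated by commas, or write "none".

A candidate is excluded only if no genotype consistent with his phenotype could produce a type A child with a type B mother.
Marcus (type O): no genotype consistent with that phenotype can produce a type-A child with a type-B mother.

Marcus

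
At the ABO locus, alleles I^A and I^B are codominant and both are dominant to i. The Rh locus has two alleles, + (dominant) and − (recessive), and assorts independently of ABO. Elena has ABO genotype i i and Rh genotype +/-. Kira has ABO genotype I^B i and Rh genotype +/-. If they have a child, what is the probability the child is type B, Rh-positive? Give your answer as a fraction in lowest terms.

ABO cross i i × I^B i → offspring phenotypes: 1/2 O, 1/2 B.
Rh cross +/- × +/- → 3/4 Rh+, 1/4 Rh-.
Independent loci: P(type B, Rh-positive) = 1/2 × 3/4 = 3/8.

3/8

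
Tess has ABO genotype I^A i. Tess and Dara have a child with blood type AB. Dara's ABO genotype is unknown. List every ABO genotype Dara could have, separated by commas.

For each candidate genotype of Dara, check whether crossing it with I^A i can produce every observed child phenotype.
  I^A I^A → possible child types {A} ✗
  I^A I^B → possible child types {A, B, AB} ✓
  I^A i → possible child types {O, A} ✗
  I^B I^B → possible child types {B, AB} ✓
  I^B i → possible child types {O, A, B, AB} ✓
  i i → possible child types {O, A} ✗

I^A I^B, I^B I^B, I^B i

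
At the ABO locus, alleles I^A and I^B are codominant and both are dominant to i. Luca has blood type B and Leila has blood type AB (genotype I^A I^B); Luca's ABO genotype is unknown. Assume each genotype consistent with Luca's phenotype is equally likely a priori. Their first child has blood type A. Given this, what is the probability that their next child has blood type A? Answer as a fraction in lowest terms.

1/4

Possible genotypes: Luca ∈ {I^B I^B, I^B i}; Leila ∈ {I^A I^B}.
Weight each parental genotype pair by prior × P(type-A child):
  I^B i × I^A I^B: posterior weight 1; P(next child type A) = 1/4.
Weighted sum = 1/4.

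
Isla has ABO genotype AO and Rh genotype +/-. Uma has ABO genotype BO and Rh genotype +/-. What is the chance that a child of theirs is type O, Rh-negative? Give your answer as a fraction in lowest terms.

1/16

ABO cross AO × BO → offspring phenotypes: 1/4 O, 1/4 A, 1/4 B, 1/4 AB.
Rh cross +/- × +/- → 3/4 Rh+, 1/4 Rh-.
Independent loci: P(type O, Rh-negative) = 1/4 × 1/4 = 1/16.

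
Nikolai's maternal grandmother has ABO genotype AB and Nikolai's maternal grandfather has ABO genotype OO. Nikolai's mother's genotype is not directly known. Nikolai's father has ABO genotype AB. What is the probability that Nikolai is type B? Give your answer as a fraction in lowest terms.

Nikolai's mother's ABO genotype from AB × OO: 1/2 AO, 1/2 BO.
Crossing each possibility with the father AB and summing P(type B): 1/2·1/4 + 1/2·1/2 = 3/8.

3/8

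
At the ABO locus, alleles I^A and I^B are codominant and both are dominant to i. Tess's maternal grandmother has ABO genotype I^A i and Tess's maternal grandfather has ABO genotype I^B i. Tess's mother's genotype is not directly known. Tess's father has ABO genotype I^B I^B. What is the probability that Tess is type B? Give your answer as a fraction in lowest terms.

3/4

Tess's mother's ABO genotype from I^A i × I^B i: 1/4 I^A I^B, 1/4 I^A i, 1/4 I^B i, 1/4 i i.
Crossing each possibility with the father I^B I^B and summing P(type B): 1/4·1/2 + 1/4·1/2 + 1/4·1 + 1/4·1 = 3/4.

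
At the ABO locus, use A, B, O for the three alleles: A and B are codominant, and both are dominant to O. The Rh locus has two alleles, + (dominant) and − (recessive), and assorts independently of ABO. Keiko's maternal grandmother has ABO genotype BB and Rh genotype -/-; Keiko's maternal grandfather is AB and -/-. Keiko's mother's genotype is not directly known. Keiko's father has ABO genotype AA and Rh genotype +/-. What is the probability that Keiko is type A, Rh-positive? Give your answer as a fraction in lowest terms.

Keiko's mother's ABO genotype from BB × AB: 1/2 AB, 1/2 BB.
Crossing each possibility with the father AA and summing P(type A): 1/2·1/2 + 1/2·0 = 1/4.
Similarly for Rh via the mother's Rh distribution: P(Rh+) = 1/2.
Independent loci: 1/4 × 1/2 = 1/8.

1/8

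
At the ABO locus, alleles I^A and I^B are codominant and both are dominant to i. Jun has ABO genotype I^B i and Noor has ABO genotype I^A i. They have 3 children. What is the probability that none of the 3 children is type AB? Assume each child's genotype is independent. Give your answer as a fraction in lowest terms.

27/64

ABO cross I^B i × I^A i → 1/4 O, 1/4 A, 1/4 B, 1/4 AB.
So P(type AB) = 1/4 per child.
P(not type AB) = 3/4 for one child; (3/4)^3 = 27/64.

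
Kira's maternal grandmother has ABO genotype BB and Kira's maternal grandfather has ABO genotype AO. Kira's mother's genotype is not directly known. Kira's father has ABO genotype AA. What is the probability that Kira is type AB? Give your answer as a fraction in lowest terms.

1/2

Kira's mother's ABO genotype from BB × AO: 1/2 AB, 1/2 BO.
Crossing each possibility with the father AA and summing P(type AB): 1/2·1/2 + 1/2·1/2 = 1/2.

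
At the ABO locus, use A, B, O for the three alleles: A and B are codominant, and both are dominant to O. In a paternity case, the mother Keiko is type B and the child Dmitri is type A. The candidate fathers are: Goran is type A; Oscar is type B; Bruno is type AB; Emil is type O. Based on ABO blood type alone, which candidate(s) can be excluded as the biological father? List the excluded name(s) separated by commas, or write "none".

Oscar, Emil

A candidate is excluded only if no genotype consistent with his phenotype could produce a type A child with a type B mother.
Oscar (type B): no genotype consistent with that phenotype can produce a type-A child with a type-B mother.
Emil (type O): no genotype consistent with that phenotype can produce a type-A child with a type-B mother.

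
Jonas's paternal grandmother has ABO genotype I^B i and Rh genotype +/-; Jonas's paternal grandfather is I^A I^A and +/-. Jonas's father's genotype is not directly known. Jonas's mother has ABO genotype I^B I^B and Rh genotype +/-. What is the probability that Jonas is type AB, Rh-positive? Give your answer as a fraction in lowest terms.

3/8

Jonas's father's ABO genotype from I^B i × I^A I^A: 1/2 I^A I^B, 1/2 I^A i.
Crossing each possibility with the mother I^B I^B and summing P(type AB): 1/2·1/2 + 1/2·1/2 = 1/2.
Similarly for Rh via the father's Rh distribution: P(Rh+) = 3/4.
Independent loci: 1/2 × 3/4 = 3/8.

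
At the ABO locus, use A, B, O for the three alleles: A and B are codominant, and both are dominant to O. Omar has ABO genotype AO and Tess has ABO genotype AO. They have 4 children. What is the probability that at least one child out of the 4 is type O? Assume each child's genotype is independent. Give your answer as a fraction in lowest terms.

ABO cross AO × AO → 1/4 O, 3/4 A.
So P(type O) = 1/4 per child.
P(none) = (3/4)^4 = 81/256; P(at least one) = 1 − 81/256 = 175/256.

175/256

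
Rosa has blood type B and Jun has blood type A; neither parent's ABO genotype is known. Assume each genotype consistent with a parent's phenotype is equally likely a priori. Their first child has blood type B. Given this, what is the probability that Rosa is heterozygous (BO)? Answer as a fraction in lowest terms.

1/3

Possible genotypes: Rosa ∈ {BB, BO}; Jun ∈ {AA, AO}.
Weight each parental genotype pair by prior × P(type-B child):
  BB × AO: posterior weight 2/3.
  BO × AO: posterior weight 1/3.
Sum the posterior weight over pairs where Rosa is BO: 1/3.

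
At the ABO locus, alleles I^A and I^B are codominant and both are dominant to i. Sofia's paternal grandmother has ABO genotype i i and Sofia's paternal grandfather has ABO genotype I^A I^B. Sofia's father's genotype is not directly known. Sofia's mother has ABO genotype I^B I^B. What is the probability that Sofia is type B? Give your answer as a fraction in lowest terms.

3/4

Sofia's father's ABO genotype from i i × I^A I^B: 1/2 I^A i, 1/2 I^B i.
Crossing each possibility with the mother I^B I^B and summing P(type B): 1/2·1/2 + 1/2·1 = 3/4.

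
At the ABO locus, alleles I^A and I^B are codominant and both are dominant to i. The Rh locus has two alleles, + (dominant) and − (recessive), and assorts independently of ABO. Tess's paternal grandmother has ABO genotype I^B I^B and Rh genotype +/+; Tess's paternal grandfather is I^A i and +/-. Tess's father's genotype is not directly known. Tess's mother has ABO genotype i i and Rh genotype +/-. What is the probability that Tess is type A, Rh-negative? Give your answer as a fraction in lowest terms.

Tess's father's ABO genotype from I^B I^B × I^A i: 1/2 I^A I^B, 1/2 I^B i.
Crossing each possibility with the mother i i and summing P(type A): 1/2·1/2 + 1/2·0 = 1/4.
Similarly for Rh via the father's Rh distribution: P(Rh-) = 1/8.
Independent loci: 1/4 × 1/8 = 1/32.

1/32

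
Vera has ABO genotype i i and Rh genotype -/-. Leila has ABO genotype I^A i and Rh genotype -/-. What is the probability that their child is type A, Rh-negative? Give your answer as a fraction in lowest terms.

ABO cross i i × I^A i → offspring phenotypes: 1/2 O, 1/2 A.
Rh cross -/- × -/- → 1 Rh-.
Independent loci: P(type A, Rh-negative) = 1/2 × 1 = 1/2.

1/2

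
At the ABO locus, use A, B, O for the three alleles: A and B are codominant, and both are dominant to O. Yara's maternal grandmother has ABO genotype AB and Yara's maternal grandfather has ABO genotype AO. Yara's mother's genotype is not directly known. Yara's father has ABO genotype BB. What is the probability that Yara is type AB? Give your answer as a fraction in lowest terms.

Yara's mother's ABO genotype from AB × AO: 1/4 AA, 1/4 AB, 1/4 AO, 1/4 BO.
Crossing each possibility with the father BB and summing P(type AB): 1/4·1 + 1/4·1/2 + 1/4·1/2 + 1/4·0 = 1/2.

1/2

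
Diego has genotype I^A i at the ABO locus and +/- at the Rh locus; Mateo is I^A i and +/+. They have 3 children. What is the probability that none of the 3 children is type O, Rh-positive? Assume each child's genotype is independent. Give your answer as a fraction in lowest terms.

27/64

ABO cross I^A i × I^A i → 1/4 O, 3/4 A.
Rh cross +/- × +/+ → 1 Rh+; so P(type O, Rh-positive) = 1/4 × 1 = 1/4 per child.
P(not type O, Rh-positive) = 3/4 for one child; (3/4)^3 = 27/64.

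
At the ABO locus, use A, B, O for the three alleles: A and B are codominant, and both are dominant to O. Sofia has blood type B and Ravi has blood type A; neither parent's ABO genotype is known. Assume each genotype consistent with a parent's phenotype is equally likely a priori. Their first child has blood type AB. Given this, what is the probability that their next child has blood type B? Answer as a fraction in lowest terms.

5/36

Possible genotypes: Sofia ∈ {BB, BO}; Ravi ∈ {AA, AO}.
Weight each parental genotype pair by prior × P(type-AB child):
  BB × AA: posterior weight 4/9; P(next child type B) = 0.
  BB × AO: posterior weight 2/9; P(next child type B) = 1/2.
  BO × AA: posterior weight 2/9; P(next child type B) = 0.
  BO × AO: posterior weight 1/9; P(next child type B) = 1/4.
Weighted sum = 5/36.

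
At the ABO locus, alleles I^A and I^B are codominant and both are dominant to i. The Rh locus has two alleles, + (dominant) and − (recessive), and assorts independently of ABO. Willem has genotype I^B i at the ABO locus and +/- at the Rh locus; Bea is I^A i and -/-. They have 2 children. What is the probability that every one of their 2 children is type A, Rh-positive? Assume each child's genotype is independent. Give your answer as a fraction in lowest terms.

1/64

ABO cross I^B i × I^A i → 1/4 O, 1/4 A, 1/4 B, 1/4 AB.
Rh cross +/- × -/- → 1/2 Rh+, 1/2 Rh-; so P(type A, Rh-positive) = 1/4 × 1/2 = 1/8 per child.
All 2 independent: (1/8)^2 = 1/64.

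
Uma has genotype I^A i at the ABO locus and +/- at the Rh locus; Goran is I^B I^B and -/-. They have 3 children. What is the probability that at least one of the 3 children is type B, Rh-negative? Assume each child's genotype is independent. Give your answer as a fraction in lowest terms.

ABO cross I^A i × I^B I^B → 1/2 B, 1/2 AB.
Rh cross +/- × -/- → 1/2 Rh+, 1/2 Rh-; so P(type B, Rh-negative) = 1/2 × 1/2 = 1/4 per child.
P(none) = (3/4)^3 = 27/64; P(at least one) = 1 − 27/64 = 37/64.

37/64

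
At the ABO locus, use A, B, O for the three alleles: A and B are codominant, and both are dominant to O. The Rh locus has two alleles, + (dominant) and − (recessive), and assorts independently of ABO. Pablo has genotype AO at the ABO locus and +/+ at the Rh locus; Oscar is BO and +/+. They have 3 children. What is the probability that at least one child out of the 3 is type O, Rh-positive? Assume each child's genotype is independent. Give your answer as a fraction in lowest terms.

ABO cross AO × BO → 1/4 O, 1/4 A, 1/4 B, 1/4 AB.
Rh cross +/+ × +/+ → 1 Rh+; so P(type O, Rh-positive) = 1/4 × 1 = 1/4 per child.
P(none) = (3/4)^3 = 27/64; P(at least one) = 1 − 27/64 = 37/64.

37/64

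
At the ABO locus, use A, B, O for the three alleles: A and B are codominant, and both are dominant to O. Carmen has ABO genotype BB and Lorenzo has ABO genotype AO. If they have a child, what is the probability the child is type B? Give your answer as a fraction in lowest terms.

ABO cross BB × AO → offspring phenotypes: 1/2 B, 1/2 AB.
So P(type B) = 1/2.

1/2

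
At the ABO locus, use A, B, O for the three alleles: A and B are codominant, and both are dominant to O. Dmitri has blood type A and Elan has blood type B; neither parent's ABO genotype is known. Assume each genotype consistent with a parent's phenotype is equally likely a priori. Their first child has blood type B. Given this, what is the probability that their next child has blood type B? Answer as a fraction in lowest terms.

5/12

Possible genotypes: Dmitri ∈ {AA, AO}; Elan ∈ {BB, BO}.
Weight each parental genotype pair by prior × P(type-B child):
  AO × BB: posterior weight 2/3; P(next child type B) = 1/2.
  AO × BO: posterior weight 1/3; P(next child type B) = 1/4.
Weighted sum = 5/12.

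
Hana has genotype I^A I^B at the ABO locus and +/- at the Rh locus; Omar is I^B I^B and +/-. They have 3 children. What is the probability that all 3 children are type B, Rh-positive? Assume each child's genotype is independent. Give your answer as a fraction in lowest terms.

27/512

ABO cross I^A I^B × I^B I^B → 1/2 B, 1/2 AB.
Rh cross +/- × +/- → 3/4 Rh+, 1/4 Rh-; so P(type B, Rh-positive) = 1/2 × 3/4 = 3/8 per child.
All 3 independent: (3/8)^3 = 27/512.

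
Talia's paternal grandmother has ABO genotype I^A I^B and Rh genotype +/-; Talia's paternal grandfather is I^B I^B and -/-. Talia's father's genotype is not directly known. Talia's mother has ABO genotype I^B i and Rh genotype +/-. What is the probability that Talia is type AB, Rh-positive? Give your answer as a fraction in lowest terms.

Talia's father's ABO genotype from I^A I^B × I^B I^B: 1/2 I^A I^B, 1/2 I^B I^B.
Crossing each possibility with the mother I^B i and summing P(type AB): 1/2·1/4 + 1/2·0 = 1/8.
Similarly for Rh via the father's Rh distribution: P(Rh+) = 5/8.
Independent loci: 1/8 × 5/8 = 5/64.

5/64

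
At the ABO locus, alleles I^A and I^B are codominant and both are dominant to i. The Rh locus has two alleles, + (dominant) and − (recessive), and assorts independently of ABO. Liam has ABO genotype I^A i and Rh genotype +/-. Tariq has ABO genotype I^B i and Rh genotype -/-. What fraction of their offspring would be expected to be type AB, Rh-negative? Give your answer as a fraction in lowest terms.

1/8

ABO cross I^A i × I^B i → offspring phenotypes: 1/4 O, 1/4 A, 1/4 B, 1/4 AB.
Rh cross +/- × -/- → 1/2 Rh+, 1/2 Rh-.
Independent loci: P(type AB, Rh-negative) = 1/4 × 1/2 = 1/8.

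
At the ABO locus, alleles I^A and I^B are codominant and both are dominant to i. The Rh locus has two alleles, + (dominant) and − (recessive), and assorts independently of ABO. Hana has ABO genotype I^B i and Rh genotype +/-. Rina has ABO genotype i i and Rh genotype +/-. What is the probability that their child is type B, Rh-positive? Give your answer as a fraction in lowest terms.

3/8

ABO cross I^B i × i i → offspring phenotypes: 1/2 O, 1/2 B.
Rh cross +/- × +/- → 3/4 Rh+, 1/4 Rh-.
Independent loci: P(type B, Rh-positive) = 1/2 × 3/4 = 3/8.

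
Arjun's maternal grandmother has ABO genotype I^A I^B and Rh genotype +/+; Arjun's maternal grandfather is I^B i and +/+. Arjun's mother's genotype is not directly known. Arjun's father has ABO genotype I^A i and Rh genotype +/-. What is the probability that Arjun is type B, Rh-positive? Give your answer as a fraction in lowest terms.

Arjun's mother's ABO genotype from I^A I^B × I^B i: 1/4 I^A I^B, 1/4 I^A i, 1/4 I^B I^B, 1/4 I^B i.
Crossing each possibility with the father I^A i and summing P(type B): 1/4·1/4 + 1/4·0 + 1/4·1/2 + 1/4·1/4 = 1/4.
Similarly for Rh via the mother's Rh distribution: P(Rh+) = 1.
Independent loci: 1/4 × 1 = 1/4.

1/4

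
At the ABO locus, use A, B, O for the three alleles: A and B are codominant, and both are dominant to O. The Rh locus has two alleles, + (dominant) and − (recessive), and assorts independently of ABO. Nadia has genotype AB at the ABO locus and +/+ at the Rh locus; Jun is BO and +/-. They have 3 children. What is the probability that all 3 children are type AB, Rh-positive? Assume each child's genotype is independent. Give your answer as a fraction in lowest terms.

ABO cross AB × BO → 1/4 A, 1/2 B, 1/4 AB.
Rh cross +/+ × +/- → 1 Rh+; so P(type AB, Rh-positive) = 1/4 × 1 = 1/4 per child.
All 3 independent: (1/4)^3 = 1/64.

1/64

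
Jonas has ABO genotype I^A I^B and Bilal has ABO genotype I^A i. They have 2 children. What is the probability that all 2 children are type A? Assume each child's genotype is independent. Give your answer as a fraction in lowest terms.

ABO cross I^A I^B × I^A i → 1/2 A, 1/4 B, 1/4 AB.
So P(type A) = 1/2 per child.
All 2 independent: (1/2)^2 = 1/4.

1/4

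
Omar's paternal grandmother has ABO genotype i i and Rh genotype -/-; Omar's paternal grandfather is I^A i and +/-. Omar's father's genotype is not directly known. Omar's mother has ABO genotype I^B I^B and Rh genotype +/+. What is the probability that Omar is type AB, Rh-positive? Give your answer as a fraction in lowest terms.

1/4

Omar's father's ABO genotype from i i × I^A i: 1/2 I^A i, 1/2 i i.
Crossing each possibility with the mother I^B I^B and summing P(type AB): 1/2·1/2 + 1/2·0 = 1/4.
Similarly for Rh via the father's Rh distribution: P(Rh+) = 1.
Independent loci: 1/4 × 1 = 1/4.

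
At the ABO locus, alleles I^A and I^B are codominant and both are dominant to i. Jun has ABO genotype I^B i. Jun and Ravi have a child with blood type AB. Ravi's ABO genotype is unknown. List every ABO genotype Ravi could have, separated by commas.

For each candidate genotype of Ravi, check whether crossing it with I^B i can produce every observed child phenotype.
  I^A I^A → possible child types {A, AB} ✓
  I^A I^B → possible child types {A, B, AB} ✓
  I^A i → possible child types {O, A, B, AB} ✓
  I^B I^B → possible child types {B} ✗
  I^B i → possible child types {O, B} ✗
  i i → possible child types {O, B} ✗

I^A I^A, I^A I^B, I^A i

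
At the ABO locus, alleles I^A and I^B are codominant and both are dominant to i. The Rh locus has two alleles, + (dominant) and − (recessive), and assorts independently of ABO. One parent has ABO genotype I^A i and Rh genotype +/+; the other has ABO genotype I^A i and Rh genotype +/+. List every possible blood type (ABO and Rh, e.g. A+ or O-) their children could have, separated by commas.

O+, A+

Gametes from I^A i × I^A i give offspring ABO genotypes I^A I^A, I^A i, i i, i.e. phenotypes O, A.
Rh cross +/+ × +/+ → phenotypes Rh+.
Combining independently: O+, A+.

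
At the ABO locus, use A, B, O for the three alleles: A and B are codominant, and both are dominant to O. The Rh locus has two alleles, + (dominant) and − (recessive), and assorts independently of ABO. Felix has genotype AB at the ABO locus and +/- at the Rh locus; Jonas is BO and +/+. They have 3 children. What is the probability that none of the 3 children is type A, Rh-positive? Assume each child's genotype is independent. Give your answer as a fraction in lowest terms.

ABO cross AB × BO → 1/4 A, 1/2 B, 1/4 AB.
Rh cross +/- × +/+ → 1 Rh+; so P(type A, Rh-positive) = 1/4 × 1 = 1/4 per child.
P(not type A, Rh-positive) = 3/4 for one child; (3/4)^3 = 27/64.

27/64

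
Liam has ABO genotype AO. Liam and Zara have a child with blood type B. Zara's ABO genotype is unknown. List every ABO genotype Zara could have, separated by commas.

For each candidate genotype of Zara, check whether crossing it with AO can produce every observed child phenotype.
  AA → possible child types {A} ✗
  AB → possible child types {A, B, AB} ✓
  AO → possible child types {O, A} ✗
  BB → possible child types {B, AB} ✓
  BO → possible child types {O, A, B, AB} ✓
  OO → possible child types {O, A} ✗

AB, BB, BO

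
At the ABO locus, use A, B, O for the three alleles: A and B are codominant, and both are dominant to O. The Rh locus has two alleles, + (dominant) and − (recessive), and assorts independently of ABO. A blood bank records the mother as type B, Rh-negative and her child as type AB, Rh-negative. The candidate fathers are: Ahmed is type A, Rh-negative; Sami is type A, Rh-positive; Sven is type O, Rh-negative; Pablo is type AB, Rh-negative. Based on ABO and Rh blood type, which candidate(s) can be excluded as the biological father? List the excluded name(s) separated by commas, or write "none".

A candidate is excluded only if no genotype consistent with his phenotype could produce a type AB, Rh-negative child with a type B, Rh-negative mother.
Sven (type O, Rh-): no genotype consistent with that phenotype can produce a type-AB Rh- child with a type-B mother.

Sven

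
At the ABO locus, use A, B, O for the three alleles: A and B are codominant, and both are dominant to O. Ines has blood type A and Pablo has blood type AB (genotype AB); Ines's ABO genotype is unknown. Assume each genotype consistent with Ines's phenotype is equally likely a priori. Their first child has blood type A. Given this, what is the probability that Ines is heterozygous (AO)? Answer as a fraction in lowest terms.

1/2

Possible genotypes: Ines ∈ {AA, AO}; Pablo ∈ {AB}.
Weight each parental genotype pair by prior × P(type-A child):
  AA × AB: posterior weight 1/2.
  AO × AB: posterior weight 1/2.
Sum the posterior weight over pairs where Ines is AO: 1/2.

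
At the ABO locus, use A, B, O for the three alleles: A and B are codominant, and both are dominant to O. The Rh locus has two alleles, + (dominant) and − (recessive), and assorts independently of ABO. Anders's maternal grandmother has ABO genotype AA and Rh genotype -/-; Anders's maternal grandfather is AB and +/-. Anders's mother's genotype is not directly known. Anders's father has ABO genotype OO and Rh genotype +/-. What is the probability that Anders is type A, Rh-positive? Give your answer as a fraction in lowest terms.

Anders's mother's ABO genotype from AA × AB: 1/2 AA, 1/2 AB.
Crossing each possibility with the father OO and summing P(type A): 1/2·1 + 1/2·1/2 = 3/4.
Similarly for Rh via the mother's Rh distribution: P(Rh+) = 5/8.
Independent loci: 3/4 × 5/8 = 15/32.

15/32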